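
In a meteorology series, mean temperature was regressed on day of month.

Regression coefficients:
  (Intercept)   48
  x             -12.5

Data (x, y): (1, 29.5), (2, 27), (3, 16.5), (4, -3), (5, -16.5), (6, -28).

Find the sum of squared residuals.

x=1: ŷ = 48 − 12.5·1 = 35.5; e = 29.5 − 35.5 = -6
x=2: ŷ = 48 − 12.5·2 = 23; e = 27 − 23 = 4
x=3: ŷ = 48 − 12.5·3 = 10.5; e = 16.5 − 10.5 = 6
x=4: ŷ = 48 − 12.5·4 = -2; e = -3 − (-2) = -1
x=5: ŷ = 48 − 12.5·5 = -14.5; e = -16.5 − (-14.5) = -2
x=6: ŷ = 48 − 12.5·6 = -27; e = -28 − (-27) = -1
SSE = 36 + 16 + 36 + 1 + 4 + 1 = 94

SSE = 94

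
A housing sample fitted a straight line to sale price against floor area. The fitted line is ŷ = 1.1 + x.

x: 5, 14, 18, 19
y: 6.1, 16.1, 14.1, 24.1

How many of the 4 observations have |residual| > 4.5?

1

x=5: ŷ = 1.1 + 5 = 6.1; e = 6.1 − 6.1 = 0
x=14: ŷ = 1.1 + 14 = 15.1; e = 16.1 − 15.1 = 1
x=18: ŷ = 1.1 + 18 = 19.1; e = 14.1 − 19.1 = -5
x=19: ŷ = 1.1 + 19 = 20.1; e = 24.1 − 20.1 = 4
|e| > 4.5: x=18 (|e|=5) → 1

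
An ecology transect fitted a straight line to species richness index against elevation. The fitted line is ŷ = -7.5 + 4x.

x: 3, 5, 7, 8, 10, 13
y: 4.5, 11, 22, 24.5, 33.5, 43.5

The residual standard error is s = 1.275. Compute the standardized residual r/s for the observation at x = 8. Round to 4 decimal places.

0.0000

ŷ = -7.5 + 4·8 = 24.5
r = 24.5 − 24.5 = 0
r/s = 0 / 1.275 = 0.0000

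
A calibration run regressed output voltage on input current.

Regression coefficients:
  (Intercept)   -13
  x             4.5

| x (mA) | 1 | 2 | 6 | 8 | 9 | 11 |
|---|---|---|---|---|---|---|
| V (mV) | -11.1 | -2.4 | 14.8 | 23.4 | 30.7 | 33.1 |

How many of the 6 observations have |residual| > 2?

x=1: V̂ = -13 + 4.5·1 = -8.5; r = -11.1 − (-8.5) = -2.6
x=2: V̂ = -13 + 4.5·2 = -4; r = -2.4 − (-4) = 1.6
x=6: V̂ = -13 + 4.5·6 = 14; r = 14.8 − 14 = 0.8
x=8: V̂ = -13 + 4.5·8 = 23; r = 23.4 − 23 = 0.4
x=9: V̂ = -13 + 4.5·9 = 27.5; r = 30.7 − 27.5 = 3.2
x=11: V̂ = -13 + 4.5·11 = 36.5; r = 33.1 − 36.5 = -3.4
|r| > 2: x=1 (|r|=2.6), x=9 (|r|=3.2), x=11 (|r|=3.4) → 3

3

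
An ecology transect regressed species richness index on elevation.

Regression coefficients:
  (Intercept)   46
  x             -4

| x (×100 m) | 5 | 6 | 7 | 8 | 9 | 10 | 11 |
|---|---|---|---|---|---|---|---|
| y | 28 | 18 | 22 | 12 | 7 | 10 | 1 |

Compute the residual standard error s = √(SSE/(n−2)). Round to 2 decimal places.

x=5: ŷ = 46 − 4·5 = 26; e = 28 − 26 = 2
x=6: ŷ = 46 − 4·6 = 22; e = 18 − 22 = -4
x=7: ŷ = 46 − 4·7 = 18; e = 22 − 18 = 4
x=8: ŷ = 46 − 4·8 = 14; e = 12 − 14 = -2
x=9: ŷ = 46 − 4·9 = 10; e = 7 − 10 = -3
x=10: ŷ = 46 − 4·10 = 6; e = 10 − 6 = 4
x=11: ŷ = 46 − 4·11 = 2; e = 1 − 2 = -1
SSE = 4 + 16 + 16 + 4 + 9 + 16 + 1 = 66
s = √(66/5) = √13.2 ≈ 3.63

s = 3.63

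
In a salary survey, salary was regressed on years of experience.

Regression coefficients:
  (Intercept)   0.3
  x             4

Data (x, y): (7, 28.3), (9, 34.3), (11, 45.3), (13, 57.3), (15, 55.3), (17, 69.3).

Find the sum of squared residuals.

SSE = 56

x=7: ŷ = 0.3 + 4·7 = 28.3; e = 28.3 − 28.3 = 0
x=9: ŷ = 0.3 + 4·9 = 36.3; e = 34.3 − 36.3 = -2
x=11: ŷ = 0.3 + 4·11 = 44.3; e = 45.3 − 44.3 = 1
x=13: ŷ = 0.3 + 4·13 = 52.3; e = 57.3 − 52.3 = 5
x=15: ŷ = 0.3 + 4·15 = 60.3; e = 55.3 − 60.3 = -5
x=17: ŷ = 0.3 + 4·17 = 68.3; e = 69.3 − 68.3 = 1
SSE = 0 + 4 + 1 + 25 + 25 + 1 = 56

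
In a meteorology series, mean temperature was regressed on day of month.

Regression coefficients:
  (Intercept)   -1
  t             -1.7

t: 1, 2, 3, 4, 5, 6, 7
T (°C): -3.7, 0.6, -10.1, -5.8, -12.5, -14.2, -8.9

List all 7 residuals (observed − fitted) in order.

t=1: T̂ = -1 − 1.7·1 = -2.7; e = -3.7 − (-2.7) = -1
t=2: T̂ = -1 − 1.7·2 = -4.4; e = 0.6 − (-4.4) = 5
t=3: T̂ = -1 − 1.7·3 = -6.1; e = -10.1 − (-6.1) = -4
t=4: T̂ = -1 − 1.7·4 = -7.8; e = -5.8 − (-7.8) = 2
t=5: T̂ = -1 − 1.7·5 = -9.5; e = -12.5 − (-9.5) = -3
t=6: T̂ = -1 − 1.7·6 = -11.2; e = -14.2 − (-11.2) = -3
t=7: T̂ = -1 − 1.7·7 = -12.9; e = -8.9 − (-12.9) = 4

-1, 5, -4, 2, -3, -3, 4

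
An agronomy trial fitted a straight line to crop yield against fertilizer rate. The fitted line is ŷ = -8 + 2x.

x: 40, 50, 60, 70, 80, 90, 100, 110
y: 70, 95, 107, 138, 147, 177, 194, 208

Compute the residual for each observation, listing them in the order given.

x=40: ŷ = -8 + 2·40 = 72; r = 70 − 72 = -2
x=50: ŷ = -8 + 2·50 = 92; r = 95 − 92 = 3
x=60: ŷ = -8 + 2·60 = 112; r = 107 − 112 = -5
x=70: ŷ = -8 + 2·70 = 132; r = 138 − 132 = 6
x=80: ŷ = -8 + 2·80 = 152; r = 147 − 152 = -5
x=90: ŷ = -8 + 2·90 = 172; r = 177 − 172 = 5
x=100: ŷ = -8 + 2·100 = 192; r = 194 − 192 = 2
x=110: ŷ = -8 + 2·110 = 212; r = 208 − 212 = -4

-2, 3, -5, 6, -5, 5, 2, -4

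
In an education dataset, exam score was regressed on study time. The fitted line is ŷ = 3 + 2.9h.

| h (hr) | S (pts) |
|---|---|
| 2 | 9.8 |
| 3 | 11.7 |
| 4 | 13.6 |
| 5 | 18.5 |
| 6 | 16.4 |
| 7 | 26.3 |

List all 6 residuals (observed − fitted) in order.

1, 0, -1, 1, -4, 3

h=2: ŷ = 3 + 2.9·2 = 8.8; r = 9.8 − 8.8 = 1
h=3: ŷ = 3 + 2.9·3 = 11.7; r = 11.7 − 11.7 = 0
h=4: ŷ = 3 + 2.9·4 = 14.6; r = 13.6 − 14.6 = -1
h=5: ŷ = 3 + 2.9·5 = 17.5; r = 18.5 − 17.5 = 1
h=6: ŷ = 3 + 2.9·6 = 20.4; r = 16.4 − 20.4 = -4
h=7: ŷ = 3 + 2.9·7 = 23.3; r = 26.3 − 23.3 = 3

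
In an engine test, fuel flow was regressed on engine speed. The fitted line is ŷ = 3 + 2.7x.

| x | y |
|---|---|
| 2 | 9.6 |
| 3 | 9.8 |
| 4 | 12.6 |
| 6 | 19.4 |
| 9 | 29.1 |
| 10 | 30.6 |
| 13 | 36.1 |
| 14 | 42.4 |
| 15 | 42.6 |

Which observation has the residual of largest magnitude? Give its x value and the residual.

x = 13, e = -2

x=2: ŷ = 3 + 2.7·2 = 8.4; e = 9.6 − 8.4 = 1.2
x=3: ŷ = 3 + 2.7·3 = 11.1; e = 9.8 − 11.1 = -1.3
x=4: ŷ = 3 + 2.7·4 = 13.8; e = 12.6 − 13.8 = -1.2
x=6: ŷ = 3 + 2.7·6 = 19.2; e = 19.4 − 19.2 = 0.2
x=9: ŷ = 3 + 2.7·9 = 27.3; e = 29.1 − 27.3 = 1.8
x=10: ŷ = 3 + 2.7·10 = 30; e = 30.6 − 30 = 0.6
x=13: ŷ = 3 + 2.7·13 = 38.1; e = 36.1 − 38.1 = -2
x=14: ŷ = 3 + 2.7·14 = 40.8; e = 42.4 − 40.8 = 1.6
x=15: ŷ = 3 + 2.7·15 = 43.5; e = 42.6 − 43.5 = -0.9
Largest |e| is 2 at x = 13, residual -2.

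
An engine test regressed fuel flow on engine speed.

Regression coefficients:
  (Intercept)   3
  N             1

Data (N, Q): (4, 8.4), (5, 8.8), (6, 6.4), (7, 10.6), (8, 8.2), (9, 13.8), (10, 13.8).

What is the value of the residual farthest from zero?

N=4: ŷ = 3 + 4 = 7; e = 8.4 − 7 = 1.4
N=5: ŷ = 3 + 5 = 8; e = 8.8 − 8 = 0.8
N=6: ŷ = 3 + 6 = 9; e = 6.4 − 9 = -2.6
N=7: ŷ = 3 + 7 = 10; e = 10.6 − 10 = 0.6
N=8: ŷ = 3 + 8 = 11; e = 8.2 − 11 = -2.8
N=9: ŷ = 3 + 9 = 12; e = 13.8 − 12 = 1.8
N=10: ŷ = 3 + 10 = 13; e = 13.8 − 13 = 0.8
Largest |e| is 2.8 at N = 8, residual -2.8.

e = -2.8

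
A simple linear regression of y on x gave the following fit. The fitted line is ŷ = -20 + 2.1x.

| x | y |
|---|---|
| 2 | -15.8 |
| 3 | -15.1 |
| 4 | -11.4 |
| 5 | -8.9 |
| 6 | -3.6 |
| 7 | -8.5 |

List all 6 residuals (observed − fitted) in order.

x=2: ŷ = -20 + 2.1·2 = -15.8; e = -15.8 − (-15.8) = 0
x=3: ŷ = -20 + 2.1·3 = -13.7; e = -15.1 − (-13.7) = -1.4
x=4: ŷ = -20 + 2.1·4 = -11.6; e = -11.4 − (-11.6) = 0.2
x=5: ŷ = -20 + 2.1·5 = -9.5; e = -8.9 − (-9.5) = 0.6
x=6: ŷ = -20 + 2.1·6 = -7.4; e = -3.6 − (-7.4) = 3.8
x=7: ŷ = -20 + 2.1·7 = -5.3; e = -8.5 − (-5.3) = -3.2

0, -1.4, 0.2, 0.6, 3.8, -3.2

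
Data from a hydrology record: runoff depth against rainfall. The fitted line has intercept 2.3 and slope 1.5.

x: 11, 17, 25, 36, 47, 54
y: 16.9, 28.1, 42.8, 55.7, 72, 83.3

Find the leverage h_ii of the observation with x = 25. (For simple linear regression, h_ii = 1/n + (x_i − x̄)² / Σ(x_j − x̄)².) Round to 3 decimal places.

x̄ = (11 + 17 + 25 + 36 + 47 + 54)/6 = 31.6667
Σ(x − x̄)² = 427.111 + 215.111 + 44.4444 + 18.7778 + 235.111 + 498.778 = 1439.33
h = 1/6 + (-6.66667)²/1439.33 = 0.166667 + 0.0308785 = 0.198

h = 0.198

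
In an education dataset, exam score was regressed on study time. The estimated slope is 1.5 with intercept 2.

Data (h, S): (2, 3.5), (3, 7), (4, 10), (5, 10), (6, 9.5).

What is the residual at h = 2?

ŷ = 2 + 1.5·2 = 5
r = 3.5 − 5 = -1.5

r = -1.5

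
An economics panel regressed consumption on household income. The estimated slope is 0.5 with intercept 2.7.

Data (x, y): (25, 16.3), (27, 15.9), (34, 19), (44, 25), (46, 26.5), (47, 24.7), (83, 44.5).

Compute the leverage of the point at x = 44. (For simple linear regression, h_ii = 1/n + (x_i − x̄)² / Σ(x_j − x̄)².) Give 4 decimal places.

h = 0.1429

x̄ = (25 + 27 + 34 + 44 + 46 + 47 + 83)/7 = 43.7143
Σ(x − x̄)² = 350.224 + 279.367 + 94.3673 + 0.0816327 + 5.22449 + 10.7959 + 1543.37 = 2283.43
h = 1/7 + (0.285714)²/2283.43 = 0.142857 + 3.575e-05 = 0.1429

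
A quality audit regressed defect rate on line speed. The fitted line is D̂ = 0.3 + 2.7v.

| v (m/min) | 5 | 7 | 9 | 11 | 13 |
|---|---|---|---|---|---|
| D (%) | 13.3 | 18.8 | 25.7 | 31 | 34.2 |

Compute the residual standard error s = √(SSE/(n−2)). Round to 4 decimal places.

s = 1.1633

v=5: D̂ = 0.3 + 2.7·5 = 13.8; r = 13.3 − 13.8 = -0.5
v=7: D̂ = 0.3 + 2.7·7 = 19.2; r = 18.8 − 19.2 = -0.4
v=9: D̂ = 0.3 + 2.7·9 = 24.6; r = 25.7 − 24.6 = 1.1
v=11: D̂ = 0.3 + 2.7·11 = 30; r = 31 − 30 = 1
v=13: D̂ = 0.3 + 2.7·13 = 35.4; r = 34.2 − 35.4 = -1.2
SSE = 0.25 + 0.16 + 1.21 + 1 + 1.44 = 4.06
s = √(4.06/3) = √1.35333 ≈ 1.1633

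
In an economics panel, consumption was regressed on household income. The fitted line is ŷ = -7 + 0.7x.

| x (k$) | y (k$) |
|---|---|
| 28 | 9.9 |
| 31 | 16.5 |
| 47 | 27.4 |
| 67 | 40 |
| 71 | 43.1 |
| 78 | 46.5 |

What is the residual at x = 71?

r = 0.4

ŷ = -7 + 0.7·71 = 42.7
r = 43.1 − 42.7 = 0.4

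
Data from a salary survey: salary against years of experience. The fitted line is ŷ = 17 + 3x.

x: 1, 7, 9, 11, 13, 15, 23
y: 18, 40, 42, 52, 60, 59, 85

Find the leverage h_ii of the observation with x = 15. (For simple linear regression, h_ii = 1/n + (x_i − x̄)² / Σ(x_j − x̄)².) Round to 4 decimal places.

h = 0.1915

x̄ = (1 + 7 + 9 + 11 + 13 + 15 + 23)/7 = 11.2857
Σ(x − x̄)² = 105.796 + 18.3673 + 5.22449 + 0.0816327 + 2.93878 + 13.7959 + 137.224 = 283.429
h = 1/7 + (3.71429)²/283.429 = 0.142857 + 0.0486751 = 0.1915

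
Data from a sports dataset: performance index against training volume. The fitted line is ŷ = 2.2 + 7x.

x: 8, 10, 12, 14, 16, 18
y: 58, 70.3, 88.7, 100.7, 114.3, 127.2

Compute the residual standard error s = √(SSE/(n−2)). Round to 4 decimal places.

x=8: ŷ = 2.2 + 7·8 = 58.2; r = 58 − 58.2 = -0.2
x=10: ŷ = 2.2 + 7·10 = 72.2; r = 70.3 − 72.2 = -1.9
x=12: ŷ = 2.2 + 7·12 = 86.2; r = 88.7 − 86.2 = 2.5
x=14: ŷ = 2.2 + 7·14 = 100.2; r = 100.7 − 100.2 = 0.5
x=16: ŷ = 2.2 + 7·16 = 114.2; r = 114.3 − 114.2 = 0.1
x=18: ŷ = 2.2 + 7·18 = 128.2; r = 127.2 − 128.2 = -1
SSE = 0.04 + 3.61 + 6.25 + 0.25 + 0.01 + 1 = 11.16
s = √(11.16/4) = √2.79 ≈ 1.6703

s = 1.6703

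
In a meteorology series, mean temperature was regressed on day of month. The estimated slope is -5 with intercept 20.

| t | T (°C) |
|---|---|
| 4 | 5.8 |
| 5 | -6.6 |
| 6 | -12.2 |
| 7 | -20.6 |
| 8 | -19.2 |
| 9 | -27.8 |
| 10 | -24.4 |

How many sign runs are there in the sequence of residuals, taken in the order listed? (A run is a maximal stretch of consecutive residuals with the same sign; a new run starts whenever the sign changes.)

t=4: ŷ = 20 − 5·4 = 0; e = 5.8 − 0 = 5.8
t=5: ŷ = 20 − 5·5 = -5; e = -6.6 − (-5) = -1.6
t=6: ŷ = 20 − 5·6 = -10; e = -12.2 − (-10) = -2.2
t=7: ŷ = 20 − 5·7 = -15; e = -20.6 − (-15) = -5.6
t=8: ŷ = 20 − 5·8 = -20; e = -19.2 − (-20) = 0.8
t=9: ŷ = 20 − 5·9 = -25; e = -27.8 − (-25) = -2.8
t=10: ŷ = 20 − 5·10 = -30; e = -24.4 − (-30) = 5.6
Signs: + − − − + − +
Runs: +×1, −×3, +×1, −×1, +×1 → 5

5 runs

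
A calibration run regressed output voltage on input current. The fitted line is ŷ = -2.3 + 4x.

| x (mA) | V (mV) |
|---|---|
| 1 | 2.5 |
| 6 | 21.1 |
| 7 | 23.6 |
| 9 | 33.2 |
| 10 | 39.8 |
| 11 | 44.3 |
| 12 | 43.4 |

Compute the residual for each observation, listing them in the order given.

0.8, -0.6, -2.1, -0.5, 2.1, 2.6, -2.3

x=1: ŷ = -2.3 + 4·1 = 1.7; e = 2.5 − 1.7 = 0.8
x=6: ŷ = -2.3 + 4·6 = 21.7; e = 21.1 − 21.7 = -0.6
x=7: ŷ = -2.3 + 4·7 = 25.7; e = 23.6 − 25.7 = -2.1
x=9: ŷ = -2.3 + 4·9 = 33.7; e = 33.2 − 33.7 = -0.5
x=10: ŷ = -2.3 + 4·10 = 37.7; e = 39.8 − 37.7 = 2.1
x=11: ŷ = -2.3 + 4·11 = 41.7; e = 44.3 − 41.7 = 2.6
x=12: ŷ = -2.3 + 4·12 = 45.7; e = 43.4 − 45.7 = -2.3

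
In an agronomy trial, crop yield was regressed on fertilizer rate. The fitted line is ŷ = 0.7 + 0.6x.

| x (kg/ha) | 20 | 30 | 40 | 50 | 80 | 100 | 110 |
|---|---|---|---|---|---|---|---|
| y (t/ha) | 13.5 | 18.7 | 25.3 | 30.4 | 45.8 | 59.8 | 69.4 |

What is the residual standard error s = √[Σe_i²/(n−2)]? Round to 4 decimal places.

s = 1.8762

x=20: ŷ = 0.7 + 0.6·20 = 12.7; e = 13.5 − 12.7 = 0.8
x=30: ŷ = 0.7 + 0.6·30 = 18.7; e = 18.7 − 18.7 = 0
x=40: ŷ = 0.7 + 0.6·40 = 24.7; e = 25.3 − 24.7 = 0.6
x=50: ŷ = 0.7 + 0.6·50 = 30.7; e = 30.4 − 30.7 = -0.3
x=80: ŷ = 0.7 + 0.6·80 = 48.7; e = 45.8 − 48.7 = -2.9
x=100: ŷ = 0.7 + 0.6·100 = 60.7; e = 59.8 − 60.7 = -0.9
x=110: ŷ = 0.7 + 0.6·110 = 66.7; e = 69.4 − 66.7 = 2.7
SSE = 0.64 + 0 + 0.36 + 0.09 + 8.41 + 0.81 + 7.29 = 17.6
s = √(17.6/5) = √3.52 ≈ 1.8762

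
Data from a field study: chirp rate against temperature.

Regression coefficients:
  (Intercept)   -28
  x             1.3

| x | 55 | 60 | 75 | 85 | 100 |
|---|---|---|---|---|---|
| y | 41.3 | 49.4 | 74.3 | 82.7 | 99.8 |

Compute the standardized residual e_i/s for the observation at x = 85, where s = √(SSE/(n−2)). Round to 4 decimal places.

x=55: ŷ = -28 + 1.3·55 = 43.5; e = 41.3 − 43.5 = -2.2
x=60: ŷ = -28 + 1.3·60 = 50; e = 49.4 − 50 = -0.6
x=75: ŷ = -28 + 1.3·75 = 69.5; e = 74.3 − 69.5 = 4.8
x=85: ŷ = -28 + 1.3·85 = 82.5; e = 82.7 − 82.5 = 0.2
x=100: ŷ = -28 + 1.3·100 = 102; e = 99.8 − 102 = -2.2
SSE = 4.84 + 0.36 + 23.04 + 0.04 + 4.84 = 33.12
s = √(33.12/3) = 3.32265
e/s = 0.2 / 3.32265 = 0.0602

0.0602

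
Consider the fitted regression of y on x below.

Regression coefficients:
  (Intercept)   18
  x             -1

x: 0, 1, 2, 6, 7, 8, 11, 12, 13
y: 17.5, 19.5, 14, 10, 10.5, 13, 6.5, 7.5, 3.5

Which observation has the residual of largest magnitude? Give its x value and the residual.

x=0: ŷ = 18 − 0 = 18; r = 17.5 − 18 = -0.5
x=1: ŷ = 18 − 1 = 17; r = 19.5 − 17 = 2.5
x=2: ŷ = 18 − 2 = 16; r = 14 − 16 = -2
x=6: ŷ = 18 − 6 = 12; r = 10 − 12 = -2
x=7: ŷ = 18 − 7 = 11; r = 10.5 − 11 = -0.5
x=8: ŷ = 18 − 8 = 10; r = 13 − 10 = 3
x=11: ŷ = 18 − 11 = 7; r = 6.5 − 7 = -0.5
x=12: ŷ = 18 − 12 = 6; r = 7.5 − 6 = 1.5
x=13: ŷ = 18 − 13 = 5; r = 3.5 − 5 = -1.5
Largest |r| is 3 at x = 8, residual 3.

x = 8, r = 3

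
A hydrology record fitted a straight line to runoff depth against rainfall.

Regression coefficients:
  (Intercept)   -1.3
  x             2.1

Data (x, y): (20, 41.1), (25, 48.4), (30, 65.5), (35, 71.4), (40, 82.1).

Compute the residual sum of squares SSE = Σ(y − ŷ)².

x=20: ŷ = -1.3 + 2.1·20 = 40.7; r = 41.1 − 40.7 = 0.4
x=25: ŷ = -1.3 + 2.1·25 = 51.2; r = 48.4 − 51.2 = -2.8
x=30: ŷ = -1.3 + 2.1·30 = 61.7; r = 65.5 − 61.7 = 3.8
x=35: ŷ = -1.3 + 2.1·35 = 72.2; r = 71.4 − 72.2 = -0.8
x=40: ŷ = -1.3 + 2.1·40 = 82.7; r = 82.1 − 82.7 = -0.6
SSE = 0.16 + 7.84 + 14.44 + 0.64 + 0.36 = 23.44

SSE = 23.44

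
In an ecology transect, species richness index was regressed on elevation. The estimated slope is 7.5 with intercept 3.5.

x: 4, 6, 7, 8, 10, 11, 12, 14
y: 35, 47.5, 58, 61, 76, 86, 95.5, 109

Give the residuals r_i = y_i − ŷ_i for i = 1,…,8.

1.5, -1, 2, -2.5, -2.5, 0, 2, 0.5

x=4: ŷ = 3.5 + 7.5·4 = 33.5; r = 35 − 33.5 = 1.5
x=6: ŷ = 3.5 + 7.5·6 = 48.5; r = 47.5 − 48.5 = -1
x=7: ŷ = 3.5 + 7.5·7 = 56; r = 58 − 56 = 2
x=8: ŷ = 3.5 + 7.5·8 = 63.5; r = 61 − 63.5 = -2.5
x=10: ŷ = 3.5 + 7.5·10 = 78.5; r = 76 − 78.5 = -2.5
x=11: ŷ = 3.5 + 7.5·11 = 86; r = 86 − 86 = 0
x=12: ŷ = 3.5 + 7.5·12 = 93.5; r = 95.5 − 93.5 = 2
x=14: ŷ = 3.5 + 7.5·14 = 108.5; r = 109 − 108.5 = 0.5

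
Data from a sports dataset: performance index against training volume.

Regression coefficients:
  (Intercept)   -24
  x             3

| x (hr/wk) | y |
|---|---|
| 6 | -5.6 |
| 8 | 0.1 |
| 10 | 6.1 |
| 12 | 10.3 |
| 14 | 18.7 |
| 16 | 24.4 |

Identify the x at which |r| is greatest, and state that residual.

x=6: ŷ = -24 + 3·6 = -6; r = -5.6 − (-6) = 0.4
x=8: ŷ = -24 + 3·8 = 0; r = 0.1 − 0 = 0.1
x=10: ŷ = -24 + 3·10 = 6; r = 6.1 − 6 = 0.1
x=12: ŷ = -24 + 3·12 = 12; r = 10.3 − 12 = -1.7
x=14: ŷ = -24 + 3·14 = 18; r = 18.7 − 18 = 0.7
x=16: ŷ = -24 + 3·16 = 24; r = 24.4 − 24 = 0.4
Largest |r| is 1.7 at x = 12, residual -1.7.

x = 12, r = -1.7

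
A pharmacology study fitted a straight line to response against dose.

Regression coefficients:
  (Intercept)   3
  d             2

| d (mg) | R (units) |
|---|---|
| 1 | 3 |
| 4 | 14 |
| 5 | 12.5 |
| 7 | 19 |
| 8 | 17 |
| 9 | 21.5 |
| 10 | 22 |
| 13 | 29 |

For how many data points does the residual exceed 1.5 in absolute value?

d=1: R̂ = 3 + 2·1 = 5; e = 3 − 5 = -2
d=4: R̂ = 3 + 2·4 = 11; e = 14 − 11 = 3
d=5: R̂ = 3 + 2·5 = 13; e = 12.5 − 13 = -0.5
d=7: R̂ = 3 + 2·7 = 17; e = 19 − 17 = 2
d=8: R̂ = 3 + 2·8 = 19; e = 17 − 19 = -2
d=9: R̂ = 3 + 2·9 = 21; e = 21.5 − 21 = 0.5
d=10: R̂ = 3 + 2·10 = 23; e = 22 − 23 = -1
d=13: R̂ = 3 + 2·13 = 29; e = 29 − 29 = 0
|e| > 1.5: d=1 (|e|=2), d=4 (|e|=3), d=7 (|e|=2), d=8 (|e|=2) → 4

4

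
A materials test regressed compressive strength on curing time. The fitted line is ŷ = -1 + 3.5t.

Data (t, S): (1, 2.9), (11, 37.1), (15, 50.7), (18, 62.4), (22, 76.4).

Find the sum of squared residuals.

t=1: ŷ = -1 + 3.5·1 = 2.5; r = 2.9 − 2.5 = 0.4
t=11: ŷ = -1 + 3.5·11 = 37.5; r = 37.1 − 37.5 = -0.4
t=15: ŷ = -1 + 3.5·15 = 51.5; r = 50.7 − 51.5 = -0.8
t=18: ŷ = -1 + 3.5·18 = 62; r = 62.4 − 62 = 0.4
t=22: ŷ = -1 + 3.5·22 = 76; r = 76.4 − 76 = 0.4
SSE = 0.16 + 0.16 + 0.64 + 0.16 + 0.16 = 1.28

SSE = 1.28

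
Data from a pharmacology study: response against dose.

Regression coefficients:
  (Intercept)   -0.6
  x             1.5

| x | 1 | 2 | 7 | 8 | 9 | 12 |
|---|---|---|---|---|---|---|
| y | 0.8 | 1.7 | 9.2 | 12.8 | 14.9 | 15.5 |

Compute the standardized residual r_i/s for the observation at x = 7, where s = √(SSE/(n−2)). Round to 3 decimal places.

-0.431

x=1: ŷ = -0.6 + 1.5·1 = 0.9; r = 0.8 − 0.9 = -0.1
x=2: ŷ = -0.6 + 1.5·2 = 2.4; r = 1.7 − 2.4 = -0.7
x=7: ŷ = -0.6 + 1.5·7 = 9.9; r = 9.2 − 9.9 = -0.7
x=8: ŷ = -0.6 + 1.5·8 = 11.4; r = 12.8 − 11.4 = 1.4
x=9: ŷ = -0.6 + 1.5·9 = 12.9; r = 14.9 − 12.9 = 2
x=12: ŷ = -0.6 + 1.5·12 = 17.4; r = 15.5 − 17.4 = -1.9
SSE = 0.01 + 0.49 + 0.49 + 1.96 + 4 + 3.61 = 10.56
s = √(10.56/4) = 1.62481
r/s = -0.7 / 1.62481 = -0.431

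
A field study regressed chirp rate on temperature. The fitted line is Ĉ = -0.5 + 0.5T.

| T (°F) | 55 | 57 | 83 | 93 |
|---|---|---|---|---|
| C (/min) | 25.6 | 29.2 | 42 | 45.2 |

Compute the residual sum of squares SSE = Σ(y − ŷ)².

SSE = 5.04

T=55: Ĉ = -0.5 + 0.5·55 = 27; r = 25.6 − 27 = -1.4
T=57: Ĉ = -0.5 + 0.5·57 = 28; r = 29.2 − 28 = 1.2
T=83: Ĉ = -0.5 + 0.5·83 = 41; r = 42 − 41 = 1
T=93: Ĉ = -0.5 + 0.5·93 = 46; r = 45.2 − 46 = -0.8
SSE = 1.96 + 1.44 + 1 + 0.64 = 5.04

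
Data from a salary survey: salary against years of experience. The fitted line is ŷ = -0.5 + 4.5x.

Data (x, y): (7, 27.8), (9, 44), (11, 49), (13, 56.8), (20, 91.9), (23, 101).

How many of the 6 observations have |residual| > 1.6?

4

x=7: ŷ = -0.5 + 4.5·7 = 31; r = 27.8 − 31 = -3.2
x=9: ŷ = -0.5 + 4.5·9 = 40; r = 44 − 40 = 4
x=11: ŷ = -0.5 + 4.5·11 = 49; r = 49 − 49 = 0
x=13: ŷ = -0.5 + 4.5·13 = 58; r = 56.8 − 58 = -1.2
x=20: ŷ = -0.5 + 4.5·20 = 89.5; r = 91.9 − 89.5 = 2.4
x=23: ŷ = -0.5 + 4.5·23 = 103; r = 101 − 103 = -2
|r| > 1.6: x=7 (|r|=3.2), x=9 (|r|=4), x=20 (|r|=2.4), x=23 (|r|=2) → 4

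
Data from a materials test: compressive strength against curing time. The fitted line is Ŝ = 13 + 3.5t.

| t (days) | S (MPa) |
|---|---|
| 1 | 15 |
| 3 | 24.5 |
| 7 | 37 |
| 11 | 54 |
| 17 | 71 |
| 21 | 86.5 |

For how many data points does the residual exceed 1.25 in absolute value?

t=1: Ŝ = 13 + 3.5·1 = 16.5; e = 15 − 16.5 = -1.5
t=3: Ŝ = 13 + 3.5·3 = 23.5; e = 24.5 − 23.5 = 1
t=7: Ŝ = 13 + 3.5·7 = 37.5; e = 37 − 37.5 = -0.5
t=11: Ŝ = 13 + 3.5·11 = 51.5; e = 54 − 51.5 = 2.5
t=17: Ŝ = 13 + 3.5·17 = 72.5; e = 71 − 72.5 = -1.5
t=21: Ŝ = 13 + 3.5·21 = 86.5; e = 86.5 − 86.5 = 0
|e| > 1.25: t=1 (|e|=1.5), t=11 (|e|=2.5), t=17 (|e|=1.5) → 3

3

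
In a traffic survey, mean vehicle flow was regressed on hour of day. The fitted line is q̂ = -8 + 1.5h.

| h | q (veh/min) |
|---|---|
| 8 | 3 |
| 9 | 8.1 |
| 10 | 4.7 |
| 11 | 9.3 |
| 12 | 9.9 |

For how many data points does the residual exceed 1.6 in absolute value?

2

h=8: q̂ = -8 + 1.5·8 = 4; e = 3 − 4 = -1
h=9: q̂ = -8 + 1.5·9 = 5.5; e = 8.1 − 5.5 = 2.6
h=10: q̂ = -8 + 1.5·10 = 7; e = 4.7 − 7 = -2.3
h=11: q̂ = -8 + 1.5·11 = 8.5; e = 9.3 − 8.5 = 0.8
h=12: q̂ = -8 + 1.5·12 = 10; e = 9.9 − 10 = -0.1
|e| > 1.6: h=9 (|e|=2.6), h=10 (|e|=2.3) → 2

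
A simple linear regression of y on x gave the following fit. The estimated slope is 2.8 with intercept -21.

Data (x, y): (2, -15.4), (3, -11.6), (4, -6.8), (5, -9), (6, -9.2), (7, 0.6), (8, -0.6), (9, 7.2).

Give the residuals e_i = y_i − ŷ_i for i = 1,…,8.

x=2: ŷ = -21 + 2.8·2 = -15.4; e = -15.4 − (-15.4) = 0
x=3: ŷ = -21 + 2.8·3 = -12.6; e = -11.6 − (-12.6) = 1
x=4: ŷ = -21 + 2.8·4 = -9.8; e = -6.8 − (-9.8) = 3
x=5: ŷ = -21 + 2.8·5 = -7; e = -9 − (-7) = -2
x=6: ŷ = -21 + 2.8·6 = -4.2; e = -9.2 − (-4.2) = -5
x=7: ŷ = -21 + 2.8·7 = -1.4; e = 0.6 − (-1.4) = 2
x=8: ŷ = -21 + 2.8·8 = 1.4; e = -0.6 − 1.4 = -2
x=9: ŷ = -21 + 2.8·9 = 4.2; e = 7.2 − 4.2 = 3

0, 1, 3, -2, -5, 2, -2, 3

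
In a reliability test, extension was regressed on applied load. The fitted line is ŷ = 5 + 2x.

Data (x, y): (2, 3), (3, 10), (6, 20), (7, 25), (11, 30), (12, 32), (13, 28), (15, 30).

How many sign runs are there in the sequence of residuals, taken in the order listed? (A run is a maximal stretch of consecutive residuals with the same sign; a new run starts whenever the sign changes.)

3 runs

x=2: ŷ = 5 + 2·2 = 9; e = 3 − 9 = -6
x=3: ŷ = 5 + 2·3 = 11; e = 10 − 11 = -1
x=6: ŷ = 5 + 2·6 = 17; e = 20 − 17 = 3
x=7: ŷ = 5 + 2·7 = 19; e = 25 − 19 = 6
x=11: ŷ = 5 + 2·11 = 27; e = 30 − 27 = 3
x=12: ŷ = 5 + 2·12 = 29; e = 32 − 29 = 3
x=13: ŷ = 5 + 2·13 = 31; e = 28 − 31 = -3
x=15: ŷ = 5 + 2·15 = 35; e = 30 − 35 = -5
Signs: − − + + + + − −
Runs: −×2, +×4, −×2 → 3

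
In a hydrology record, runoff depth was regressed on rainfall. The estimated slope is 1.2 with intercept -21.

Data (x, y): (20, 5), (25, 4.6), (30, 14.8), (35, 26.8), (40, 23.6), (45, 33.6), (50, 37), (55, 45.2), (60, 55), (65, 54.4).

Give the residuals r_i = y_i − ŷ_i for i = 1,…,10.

2, -4.4, -0.2, 5.8, -3.4, 0.6, -2, 0.2, 4, -2.6

x=20: ŷ = -21 + 1.2·20 = 3; r = 5 − 3 = 2
x=25: ŷ = -21 + 1.2·25 = 9; r = 4.6 − 9 = -4.4
x=30: ŷ = -21 + 1.2·30 = 15; r = 14.8 − 15 = -0.2
x=35: ŷ = -21 + 1.2·35 = 21; r = 26.8 − 21 = 5.8
x=40: ŷ = -21 + 1.2·40 = 27; r = 23.6 − 27 = -3.4
x=45: ŷ = -21 + 1.2·45 = 33; r = 33.6 − 33 = 0.6
x=50: ŷ = -21 + 1.2·50 = 39; r = 37 − 39 = -2
x=55: ŷ = -21 + 1.2·55 = 45; r = 45.2 − 45 = 0.2
x=60: ŷ = -21 + 1.2·60 = 51; r = 55 − 51 = 4
x=65: ŷ = -21 + 1.2·65 = 57; r = 54.4 − 57 = -2.6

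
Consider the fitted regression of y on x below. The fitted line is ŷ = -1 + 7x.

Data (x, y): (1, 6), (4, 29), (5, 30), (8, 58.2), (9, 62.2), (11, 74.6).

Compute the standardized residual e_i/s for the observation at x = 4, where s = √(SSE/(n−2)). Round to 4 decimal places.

0.7045

x=1: ŷ = -1 + 7·1 = 6; e = 6 − 6 = 0
x=4: ŷ = -1 + 7·4 = 27; e = 29 − 27 = 2
x=5: ŷ = -1 + 7·5 = 34; e = 30 − 34 = -4
x=8: ŷ = -1 + 7·8 = 55; e = 58.2 − 55 = 3.2
x=9: ŷ = -1 + 7·9 = 62; e = 62.2 − 62 = 0.2
x=11: ŷ = -1 + 7·11 = 76; e = 74.6 − 76 = -1.4
SSE = 0 + 4 + 16 + 10.24 + 0.04 + 1.96 = 32.24
s = √(32.24/4) = 2.83901
e/s = 2 / 2.83901 = 0.7045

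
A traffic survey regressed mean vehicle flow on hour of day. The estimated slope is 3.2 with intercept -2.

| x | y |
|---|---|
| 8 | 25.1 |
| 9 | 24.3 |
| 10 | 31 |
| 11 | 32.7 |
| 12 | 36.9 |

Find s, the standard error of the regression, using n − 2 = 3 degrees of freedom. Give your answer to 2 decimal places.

x=8: ŷ = -2 + 3.2·8 = 23.6; e = 25.1 − 23.6 = 1.5
x=9: ŷ = -2 + 3.2·9 = 26.8; e = 24.3 − 26.8 = -2.5
x=10: ŷ = -2 + 3.2·10 = 30; e = 31 − 30 = 1
x=11: ŷ = -2 + 3.2·11 = 33.2; e = 32.7 − 33.2 = -0.5
x=12: ŷ = -2 + 3.2·12 = 36.4; e = 36.9 − 36.4 = 0.5
SSE = 2.25 + 6.25 + 1 + 0.25 + 0.25 = 10
s = √(10/3) = √3.33333 ≈ 1.83

s = 1.83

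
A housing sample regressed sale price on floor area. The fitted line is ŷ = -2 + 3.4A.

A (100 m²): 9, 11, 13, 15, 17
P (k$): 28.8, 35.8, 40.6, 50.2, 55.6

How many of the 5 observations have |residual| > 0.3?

A=9: ŷ = -2 + 3.4·9 = 28.6; e = 28.8 − 28.6 = 0.2
A=11: ŷ = -2 + 3.4·11 = 35.4; e = 35.8 − 35.4 = 0.4
A=13: ŷ = -2 + 3.4·13 = 42.2; e = 40.6 − 42.2 = -1.6
A=15: ŷ = -2 + 3.4·15 = 49; e = 50.2 − 49 = 1.2
A=17: ŷ = -2 + 3.4·17 = 55.8; e = 55.6 − 55.8 = -0.2
|e| > 0.3: A=11 (|e|=0.4), A=13 (|e|=1.6), A=15 (|e|=1.2) → 3

3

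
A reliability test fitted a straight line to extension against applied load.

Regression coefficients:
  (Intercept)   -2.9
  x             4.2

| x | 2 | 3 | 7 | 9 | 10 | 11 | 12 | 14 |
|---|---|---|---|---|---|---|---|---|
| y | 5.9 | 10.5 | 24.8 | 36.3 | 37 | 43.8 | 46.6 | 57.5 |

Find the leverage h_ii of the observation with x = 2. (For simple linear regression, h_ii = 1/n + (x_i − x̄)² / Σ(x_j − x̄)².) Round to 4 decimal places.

h = 0.4603

x̄ = (2 + 3 + 7 + 9 + 10 + 11 + 12 + 14)/8 = 8.5
Σ(x − x̄)² = 42.25 + 30.25 + 2.25 + 0.25 + 2.25 + 6.25 + 12.25 + 30.25 = 126
h = 1/8 + (-6.5)²/126 = 0.125 + 0.335317 = 0.4603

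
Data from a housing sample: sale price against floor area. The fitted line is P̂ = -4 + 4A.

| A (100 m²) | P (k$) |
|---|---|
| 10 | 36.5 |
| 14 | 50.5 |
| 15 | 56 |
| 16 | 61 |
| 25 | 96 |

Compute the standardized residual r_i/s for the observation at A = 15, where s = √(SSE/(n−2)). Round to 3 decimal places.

A=10: P̂ = -4 + 4·10 = 36; r = 36.5 − 36 = 0.5
A=14: P̂ = -4 + 4·14 = 52; r = 50.5 − 52 = -1.5
A=15: P̂ = -4 + 4·15 = 56; r = 56 − 56 = 0
A=16: P̂ = -4 + 4·16 = 60; r = 61 − 60 = 1
A=25: P̂ = -4 + 4·25 = 96; r = 96 − 96 = 0
SSE = 0.25 + 2.25 + 0 + 1 + 0 = 3.5
s = √(3.5/3) = 1.08012
r/s = 0 / 1.08012 = 0.000

0.000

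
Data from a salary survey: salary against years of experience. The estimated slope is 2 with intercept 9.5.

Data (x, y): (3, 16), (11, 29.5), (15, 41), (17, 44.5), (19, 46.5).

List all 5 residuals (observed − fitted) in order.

x=3: ŷ = 9.5 + 2·3 = 15.5; e = 16 − 15.5 = 0.5
x=11: ŷ = 9.5 + 2·11 = 31.5; e = 29.5 − 31.5 = -2
x=15: ŷ = 9.5 + 2·15 = 39.5; e = 41 − 39.5 = 1.5
x=17: ŷ = 9.5 + 2·17 = 43.5; e = 44.5 − 43.5 = 1
x=19: ŷ = 9.5 + 2·19 = 47.5; e = 46.5 − 47.5 = -1

0.5, -2, 1.5, 1, -1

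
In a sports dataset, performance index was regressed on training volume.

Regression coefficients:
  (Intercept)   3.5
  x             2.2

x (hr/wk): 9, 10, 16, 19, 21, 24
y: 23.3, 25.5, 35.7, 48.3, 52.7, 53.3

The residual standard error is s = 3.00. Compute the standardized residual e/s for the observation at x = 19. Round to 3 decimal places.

1.000

ŷ = 3.5 + 2.2·19 = 45.3
e = 48.3 − 45.3 = 3
e/s = 3 / 3.00 = 1.000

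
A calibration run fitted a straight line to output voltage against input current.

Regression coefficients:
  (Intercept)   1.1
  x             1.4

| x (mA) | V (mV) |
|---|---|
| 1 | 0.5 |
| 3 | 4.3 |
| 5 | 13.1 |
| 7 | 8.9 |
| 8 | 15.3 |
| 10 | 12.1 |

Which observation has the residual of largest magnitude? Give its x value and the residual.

x=1: V̂ = 1.1 + 1.4·1 = 2.5; r = 0.5 − 2.5 = -2
x=3: V̂ = 1.1 + 1.4·3 = 5.3; r = 4.3 − 5.3 = -1
x=5: V̂ = 1.1 + 1.4·5 = 8.1; r = 13.1 − 8.1 = 5
x=7: V̂ = 1.1 + 1.4·7 = 10.9; r = 8.9 − 10.9 = -2
x=8: V̂ = 1.1 + 1.4·8 = 12.3; r = 15.3 − 12.3 = 3
x=10: V̂ = 1.1 + 1.4·10 = 15.1; r = 12.1 − 15.1 = -3
Largest |r| is 5 at x = 5, residual 5.

x = 5, r = 5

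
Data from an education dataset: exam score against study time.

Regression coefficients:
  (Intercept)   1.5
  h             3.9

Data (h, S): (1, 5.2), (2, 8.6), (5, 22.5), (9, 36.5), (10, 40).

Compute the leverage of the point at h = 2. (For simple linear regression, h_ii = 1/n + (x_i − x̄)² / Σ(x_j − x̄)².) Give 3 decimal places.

h̄ = (1 + 2 + 5 + 9 + 10)/5 = 5.4
Σ(h − h̄)² = 19.36 + 11.56 + 0.16 + 12.96 + 21.16 = 65.2
h = 1/5 + (-3.4)²/65.2 = 0.2 + 0.177301 = 0.377

h = 0.377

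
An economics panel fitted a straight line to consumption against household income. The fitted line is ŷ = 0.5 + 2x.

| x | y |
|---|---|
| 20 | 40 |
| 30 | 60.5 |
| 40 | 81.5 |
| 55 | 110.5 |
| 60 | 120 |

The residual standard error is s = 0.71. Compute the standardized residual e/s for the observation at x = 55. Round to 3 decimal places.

ŷ = 0.5 + 2·55 = 110.5
e = 110.5 − 110.5 = 0
e/s = 0 / 0.71 = 0.000

0.000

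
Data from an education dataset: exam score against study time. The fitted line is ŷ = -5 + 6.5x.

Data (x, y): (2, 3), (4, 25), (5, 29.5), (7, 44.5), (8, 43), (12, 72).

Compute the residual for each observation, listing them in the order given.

-5, 4, 2, 4, -4, -1

x=2: ŷ = -5 + 6.5·2 = 8; e = 3 − 8 = -5
x=4: ŷ = -5 + 6.5·4 = 21; e = 25 − 21 = 4
x=5: ŷ = -5 + 6.5·5 = 27.5; e = 29.5 − 27.5 = 2
x=7: ŷ = -5 + 6.5·7 = 40.5; e = 44.5 − 40.5 = 4
x=8: ŷ = -5 + 6.5·8 = 47; e = 43 − 47 = -4
x=12: ŷ = -5 + 6.5·12 = 73; e = 72 − 73 = -1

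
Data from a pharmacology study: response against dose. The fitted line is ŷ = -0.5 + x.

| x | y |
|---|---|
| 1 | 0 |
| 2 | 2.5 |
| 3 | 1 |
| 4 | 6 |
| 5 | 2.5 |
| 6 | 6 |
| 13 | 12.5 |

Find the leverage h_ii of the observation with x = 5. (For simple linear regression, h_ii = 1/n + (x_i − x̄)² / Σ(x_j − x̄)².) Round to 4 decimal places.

h = 0.1431

x̄ = (1 + 2 + 3 + 4 + 5 + 6 + 13)/7 = 4.85714
Σ(x − x̄)² = 14.8776 + 8.16327 + 3.44898 + 0.734694 + 0.0204082 + 1.30612 + 66.3061 = 94.8571
h = 1/7 + (0.142857)²/94.8571 = 0.142857 + 0.000215146 = 0.1431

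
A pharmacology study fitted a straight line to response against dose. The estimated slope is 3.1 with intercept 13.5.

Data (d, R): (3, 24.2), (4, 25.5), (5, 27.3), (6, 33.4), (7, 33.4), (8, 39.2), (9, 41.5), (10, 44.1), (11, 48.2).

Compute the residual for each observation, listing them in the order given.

d=3: R̂ = 13.5 + 3.1·3 = 22.8; e = 24.2 − 22.8 = 1.4
d=4: R̂ = 13.5 + 3.1·4 = 25.9; e = 25.5 − 25.9 = -0.4
d=5: R̂ = 13.5 + 3.1·5 = 29; e = 27.3 − 29 = -1.7
d=6: R̂ = 13.5 + 3.1·6 = 32.1; e = 33.4 − 32.1 = 1.3
d=7: R̂ = 13.5 + 3.1·7 = 35.2; e = 33.4 − 35.2 = -1.8
d=8: R̂ = 13.5 + 3.1·8 = 38.3; e = 39.2 − 38.3 = 0.9
d=9: R̂ = 13.5 + 3.1·9 = 41.4; e = 41.5 − 41.4 = 0.1
d=10: R̂ = 13.5 + 3.1·10 = 44.5; e = 44.1 − 44.5 = -0.4
d=11: R̂ = 13.5 + 3.1·11 = 47.6; e = 48.2 − 47.6 = 0.6

1.4, -0.4, -1.7, 1.3, -1.8, 0.9, 0.1, -0.4, 0.6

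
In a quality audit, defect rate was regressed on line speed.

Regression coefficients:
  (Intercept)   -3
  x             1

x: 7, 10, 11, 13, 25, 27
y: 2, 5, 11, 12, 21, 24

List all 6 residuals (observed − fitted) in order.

-2, -2, 3, 2, -1, 0

x=7: ŷ = -3 + 7 = 4; e = 2 − 4 = -2
x=10: ŷ = -3 + 10 = 7; e = 5 − 7 = -2
x=11: ŷ = -3 + 11 = 8; e = 11 − 8 = 3
x=13: ŷ = -3 + 13 = 10; e = 12 − 10 = 2
x=25: ŷ = -3 + 25 = 22; e = 21 − 22 = -1
x=27: ŷ = -3 + 27 = 24; e = 24 − 24 = 0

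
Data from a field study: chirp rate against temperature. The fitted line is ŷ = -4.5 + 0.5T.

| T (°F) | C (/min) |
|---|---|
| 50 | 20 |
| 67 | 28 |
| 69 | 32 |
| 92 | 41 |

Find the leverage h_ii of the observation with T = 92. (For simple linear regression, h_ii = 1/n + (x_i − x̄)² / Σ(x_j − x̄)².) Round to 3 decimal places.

T̄ = (50 + 67 + 69 + 92)/4 = 69.5
Σ(T − T̄)² = 380.25 + 6.25 + 0.25 + 506.25 = 893
h = 1/4 + (22.5)²/893 = 0.25 + 0.566909 = 0.817

h = 0.817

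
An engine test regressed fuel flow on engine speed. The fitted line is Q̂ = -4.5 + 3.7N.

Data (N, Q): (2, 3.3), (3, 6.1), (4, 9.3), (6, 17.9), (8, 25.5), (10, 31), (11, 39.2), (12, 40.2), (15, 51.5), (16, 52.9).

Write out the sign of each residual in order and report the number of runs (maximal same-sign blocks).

N=2: Q̂ = -4.5 + 3.7·2 = 2.9; e = 3.3 − 2.9 = 0.4
N=3: Q̂ = -4.5 + 3.7·3 = 6.6; e = 6.1 − 6.6 = -0.5
N=4: Q̂ = -4.5 + 3.7·4 = 10.3; e = 9.3 − 10.3 = -1
N=6: Q̂ = -4.5 + 3.7·6 = 17.7; e = 17.9 − 17.7 = 0.2
N=8: Q̂ = -4.5 + 3.7·8 = 25.1; e = 25.5 − 25.1 = 0.4
N=10: Q̂ = -4.5 + 3.7·10 = 32.5; e = 31 − 32.5 = -1.5
N=11: Q̂ = -4.5 + 3.7·11 = 36.2; e = 39.2 − 36.2 = 3
N=12: Q̂ = -4.5 + 3.7·12 = 39.9; e = 40.2 − 39.9 = 0.3
N=15: Q̂ = -4.5 + 3.7·15 = 51; e = 51.5 − 51 = 0.5
N=16: Q̂ = -4.5 + 3.7·16 = 54.7; e = 52.9 − 54.7 = -1.8
Signs: + − − + + − + + + −
Runs: +×1, −×2, +×2, −×1, +×3, −×1 → 6

6 runs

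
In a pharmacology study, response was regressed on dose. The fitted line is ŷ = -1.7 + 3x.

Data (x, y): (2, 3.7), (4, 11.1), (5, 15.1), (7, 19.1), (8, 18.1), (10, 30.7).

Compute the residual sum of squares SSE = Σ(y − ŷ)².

SSE = 27.68

x=2: ŷ = -1.7 + 3·2 = 4.3; e = 3.7 − 4.3 = -0.6
x=4: ŷ = -1.7 + 3·4 = 10.3; e = 11.1 − 10.3 = 0.8
x=5: ŷ = -1.7 + 3·5 = 13.3; e = 15.1 − 13.3 = 1.8
x=7: ŷ = -1.7 + 3·7 = 19.3; e = 19.1 − 19.3 = -0.2
x=8: ŷ = -1.7 + 3·8 = 22.3; e = 18.1 − 22.3 = -4.2
x=10: ŷ = -1.7 + 3·10 = 28.3; e = 30.7 − 28.3 = 2.4
SSE = 0.36 + 0.64 + 3.24 + 0.04 + 17.64 + 5.76 = 27.68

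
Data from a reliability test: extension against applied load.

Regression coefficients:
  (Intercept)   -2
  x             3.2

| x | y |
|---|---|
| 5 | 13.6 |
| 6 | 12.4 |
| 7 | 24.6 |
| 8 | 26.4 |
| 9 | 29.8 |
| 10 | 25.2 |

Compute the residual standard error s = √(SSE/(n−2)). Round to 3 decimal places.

x=5: ŷ = -2 + 3.2·5 = 14; r = 13.6 − 14 = -0.4
x=6: ŷ = -2 + 3.2·6 = 17.2; r = 12.4 − 17.2 = -4.8
x=7: ŷ = -2 + 3.2·7 = 20.4; r = 24.6 − 20.4 = 4.2
x=8: ŷ = -2 + 3.2·8 = 23.6; r = 26.4 − 23.6 = 2.8
x=9: ŷ = -2 + 3.2·9 = 26.8; r = 29.8 − 26.8 = 3
x=10: ŷ = -2 + 3.2·10 = 30; r = 25.2 − 30 = -4.8
SSE = 0.16 + 23.04 + 17.64 + 7.84 + 9 + 23.04 = 80.72
s = √(80.72/4) = √20.18 ≈ 4.492

s = 4.492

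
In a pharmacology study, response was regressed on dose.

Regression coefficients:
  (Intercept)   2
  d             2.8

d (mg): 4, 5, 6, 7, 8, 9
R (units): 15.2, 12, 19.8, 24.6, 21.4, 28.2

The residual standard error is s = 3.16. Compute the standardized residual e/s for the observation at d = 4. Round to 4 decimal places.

R̂ = 2 + 2.8·4 = 13.2
e = 15.2 − 13.2 = 2
e/s = 2 / 3.16 = 0.6329

0.6329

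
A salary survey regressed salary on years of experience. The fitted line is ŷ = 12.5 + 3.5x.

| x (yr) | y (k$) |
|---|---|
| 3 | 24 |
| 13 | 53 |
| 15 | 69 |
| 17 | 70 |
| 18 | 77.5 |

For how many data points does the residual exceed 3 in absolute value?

2

x=3: ŷ = 12.5 + 3.5·3 = 23; e = 24 − 23 = 1
x=13: ŷ = 12.5 + 3.5·13 = 58; e = 53 − 58 = -5
x=15: ŷ = 12.5 + 3.5·15 = 65; e = 69 − 65 = 4
x=17: ŷ = 12.5 + 3.5·17 = 72; e = 70 − 72 = -2
x=18: ŷ = 12.5 + 3.5·18 = 75.5; e = 77.5 − 75.5 = 2
|e| > 3: x=13 (|e|=5), x=15 (|e|=4) → 2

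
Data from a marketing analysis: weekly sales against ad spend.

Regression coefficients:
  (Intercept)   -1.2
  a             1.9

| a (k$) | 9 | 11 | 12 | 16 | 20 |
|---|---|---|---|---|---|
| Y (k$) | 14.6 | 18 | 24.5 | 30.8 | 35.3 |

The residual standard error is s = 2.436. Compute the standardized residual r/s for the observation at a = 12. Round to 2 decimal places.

ŷ = -1.2 + 1.9·12 = 21.6
r = 24.5 − 21.6 = 2.9
r/s = 2.9 / 2.436 = 1.19

1.19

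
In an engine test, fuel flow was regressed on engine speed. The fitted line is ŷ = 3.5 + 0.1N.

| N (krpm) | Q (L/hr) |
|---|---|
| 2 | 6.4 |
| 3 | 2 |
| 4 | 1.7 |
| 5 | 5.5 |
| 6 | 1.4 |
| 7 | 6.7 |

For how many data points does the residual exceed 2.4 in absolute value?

3

N=2: ŷ = 3.5 + 0.1·2 = 3.7; r = 6.4 − 3.7 = 2.7
N=3: ŷ = 3.5 + 0.1·3 = 3.8; r = 2 − 3.8 = -1.8
N=4: ŷ = 3.5 + 0.1·4 = 3.9; r = 1.7 − 3.9 = -2.2
N=5: ŷ = 3.5 + 0.1·5 = 4; r = 5.5 − 4 = 1.5
N=6: ŷ = 3.5 + 0.1·6 = 4.1; r = 1.4 − 4.1 = -2.7
N=7: ŷ = 3.5 + 0.1·7 = 4.2; r = 6.7 − 4.2 = 2.5
|r| > 2.4: N=2 (|r|=2.7), N=6 (|r|=2.7), N=7 (|r|=2.5) → 3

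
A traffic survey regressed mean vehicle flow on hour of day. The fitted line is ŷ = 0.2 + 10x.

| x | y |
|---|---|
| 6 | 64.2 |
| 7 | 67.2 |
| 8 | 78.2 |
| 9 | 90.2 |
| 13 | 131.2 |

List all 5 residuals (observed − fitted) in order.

x=6: ŷ = 0.2 + 10·6 = 60.2; r = 64.2 − 60.2 = 4
x=7: ŷ = 0.2 + 10·7 = 70.2; r = 67.2 − 70.2 = -3
x=8: ŷ = 0.2 + 10·8 = 80.2; r = 78.2 − 80.2 = -2
x=9: ŷ = 0.2 + 10·9 = 90.2; r = 90.2 − 90.2 = 0
x=13: ŷ = 0.2 + 10·13 = 130.2; r = 131.2 − 130.2 = 1

4, -3, -2, 0, 1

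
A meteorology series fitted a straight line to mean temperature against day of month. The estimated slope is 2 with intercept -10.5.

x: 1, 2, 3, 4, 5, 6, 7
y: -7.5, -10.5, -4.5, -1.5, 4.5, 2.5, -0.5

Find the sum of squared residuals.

SSE = 60

x=1: ŷ = -10.5 + 2·1 = -8.5; e = -7.5 − (-8.5) = 1
x=2: ŷ = -10.5 + 2·2 = -6.5; e = -10.5 − (-6.5) = -4
x=3: ŷ = -10.5 + 2·3 = -4.5; e = -4.5 − (-4.5) = 0
x=4: ŷ = -10.5 + 2·4 = -2.5; e = -1.5 − (-2.5) = 1
x=5: ŷ = -10.5 + 2·5 = -0.5; e = 4.5 − (-0.5) = 5
x=6: ŷ = -10.5 + 2·6 = 1.5; e = 2.5 − 1.5 = 1
x=7: ŷ = -10.5 + 2·7 = 3.5; e = -0.5 − 3.5 = -4
SSE = 1 + 16 + 0 + 1 + 25 + 1 + 16 = 60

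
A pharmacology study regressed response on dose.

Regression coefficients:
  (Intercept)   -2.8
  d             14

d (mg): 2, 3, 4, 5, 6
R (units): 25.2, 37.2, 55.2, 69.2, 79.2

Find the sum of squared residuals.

d=2: R̂ = -2.8 + 14·2 = 25.2; e = 25.2 − 25.2 = 0
d=3: R̂ = -2.8 + 14·3 = 39.2; e = 37.2 − 39.2 = -2
d=4: R̂ = -2.8 + 14·4 = 53.2; e = 55.2 − 53.2 = 2
d=5: R̂ = -2.8 + 14·5 = 67.2; e = 69.2 − 67.2 = 2
d=6: R̂ = -2.8 + 14·6 = 81.2; e = 79.2 − 81.2 = -2
SSE = 0 + 4 + 4 + 4 + 4 = 16

SSE = 16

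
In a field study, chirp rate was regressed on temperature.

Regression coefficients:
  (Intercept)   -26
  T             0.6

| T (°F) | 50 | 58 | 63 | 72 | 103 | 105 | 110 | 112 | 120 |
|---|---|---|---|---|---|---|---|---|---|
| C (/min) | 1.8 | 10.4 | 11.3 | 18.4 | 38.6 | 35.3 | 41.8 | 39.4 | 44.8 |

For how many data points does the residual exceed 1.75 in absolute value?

4

T=50: ŷ = -26 + 0.6·50 = 4; e = 1.8 − 4 = -2.2
T=58: ŷ = -26 + 0.6·58 = 8.8; e = 10.4 − 8.8 = 1.6
T=63: ŷ = -26 + 0.6·63 = 11.8; e = 11.3 − 11.8 = -0.5
T=72: ŷ = -26 + 0.6·72 = 17.2; e = 18.4 − 17.2 = 1.2
T=103: ŷ = -26 + 0.6·103 = 35.8; e = 38.6 − 35.8 = 2.8
T=105: ŷ = -26 + 0.6·105 = 37; e = 35.3 − 37 = -1.7
T=110: ŷ = -26 + 0.6·110 = 40; e = 41.8 − 40 = 1.8
T=112: ŷ = -26 + 0.6·112 = 41.2; e = 39.4 − 41.2 = -1.8
T=120: ŷ = -26 + 0.6·120 = 46; e = 44.8 − 46 = -1.2
|e| > 1.75: T=50 (|e|=2.2), T=103 (|e|=2.8), T=110 (|e|=1.8), T=112 (|e|=1.8) → 4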